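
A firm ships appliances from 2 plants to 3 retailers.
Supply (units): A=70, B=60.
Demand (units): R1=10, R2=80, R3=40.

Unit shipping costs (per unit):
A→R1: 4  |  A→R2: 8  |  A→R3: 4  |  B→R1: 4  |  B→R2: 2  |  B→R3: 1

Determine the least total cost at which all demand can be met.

An optimal shipping plan:
  A→R1: 10 units
  A→R2: 20 units
  A→R3: 40 units
  B→R2: 60 units
Total cost = 480.

480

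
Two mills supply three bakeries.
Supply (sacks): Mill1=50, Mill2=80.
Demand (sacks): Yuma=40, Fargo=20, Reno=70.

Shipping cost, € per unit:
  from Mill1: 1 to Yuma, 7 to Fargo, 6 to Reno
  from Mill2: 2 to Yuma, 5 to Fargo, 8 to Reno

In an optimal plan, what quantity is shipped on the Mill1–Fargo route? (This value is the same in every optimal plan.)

0

Solving gives:
  Mill1–Reno: 50 sacks
  Mill2–Yuma: 40 sacks
  Mill2–Fargo: 20 sacks
  Mill2–Reno: 20 sacks
Total cost = €640.
The route Mill1→Fargo is not used.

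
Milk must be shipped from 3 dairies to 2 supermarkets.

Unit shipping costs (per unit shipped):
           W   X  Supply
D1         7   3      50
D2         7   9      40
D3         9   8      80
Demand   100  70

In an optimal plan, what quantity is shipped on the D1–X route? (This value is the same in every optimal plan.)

Optimal shipments:
  D1–X: 50 × 3 = 150
  D2–W: 40 × 7 = 280
  D3–W: 60 × 9 = 540
  D3–X: 20 × 8 = 160
Total cost = 1130.
So D1→X carries 50 crates.

50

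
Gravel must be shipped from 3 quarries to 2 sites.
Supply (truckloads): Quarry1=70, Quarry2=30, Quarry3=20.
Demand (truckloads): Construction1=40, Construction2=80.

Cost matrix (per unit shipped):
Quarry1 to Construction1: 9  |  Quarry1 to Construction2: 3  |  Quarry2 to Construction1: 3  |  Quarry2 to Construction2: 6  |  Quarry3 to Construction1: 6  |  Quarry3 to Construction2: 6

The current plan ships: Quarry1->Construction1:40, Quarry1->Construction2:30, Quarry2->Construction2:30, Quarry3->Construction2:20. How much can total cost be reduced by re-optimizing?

330

Current plan cost = 40·9 + 30·3 + 30·6 + 20·6 = 750.
Optimal plan:
  Quarry1–Construction2: 70 × 3 = 210
  Quarry2–Construction1: 30 × 3 = 90
  Quarry3–Construction1: 10 × 6 = 60
  Quarry3–Construction2: 10 × 6 = 60
Optimal cost = 420.
Saving = 750 − 420 = 330.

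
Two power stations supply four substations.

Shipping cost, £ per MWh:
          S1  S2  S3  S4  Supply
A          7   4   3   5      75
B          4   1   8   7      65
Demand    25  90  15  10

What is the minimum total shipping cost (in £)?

One minimum-cost allocation:
  A→S1: 25 MWh
  A→S2: 25 MWh
  A→S3: 15 MWh
  A→S4: 10 MWh
  B→S2: 65 MWh
Total cost = £435.

435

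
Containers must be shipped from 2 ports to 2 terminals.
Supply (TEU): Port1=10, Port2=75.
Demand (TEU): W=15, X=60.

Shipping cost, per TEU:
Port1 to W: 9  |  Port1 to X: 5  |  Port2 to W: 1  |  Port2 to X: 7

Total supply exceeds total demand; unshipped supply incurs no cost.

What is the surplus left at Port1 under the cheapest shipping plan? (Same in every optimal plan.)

Minimum-cost shipments:
  Port1→X: 10 × 5 = 50
  Port2→W: 15 × 1 = 15
  Port2→X: 50 × 7 = 350
Total cost = 415.
Port1 ships 10 of its 10, leaving 0.

0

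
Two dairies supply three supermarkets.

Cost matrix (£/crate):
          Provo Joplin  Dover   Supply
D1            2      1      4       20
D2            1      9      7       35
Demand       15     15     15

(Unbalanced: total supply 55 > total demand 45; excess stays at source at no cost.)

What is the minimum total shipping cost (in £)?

An optimal shipping plan:
  D1->Joplin: 15 crates
  D1->Dover: 5 crates
  D2->Provo: 15 crates
  D2->Dover: 10 crates
Total cost = £120.

120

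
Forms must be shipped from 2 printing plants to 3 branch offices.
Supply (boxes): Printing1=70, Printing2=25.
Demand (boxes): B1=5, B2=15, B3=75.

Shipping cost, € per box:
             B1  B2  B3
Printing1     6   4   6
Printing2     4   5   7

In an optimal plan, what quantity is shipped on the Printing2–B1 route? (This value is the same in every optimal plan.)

5

Optimal shipments:
  Printing1–B2: 15 boxes
  Printing1–B3: 55 boxes
  Printing2–B1: 5 boxes
  Printing2–B3: 20 boxes
Total cost = €550.
So Printing2→B1 carries 5 boxes.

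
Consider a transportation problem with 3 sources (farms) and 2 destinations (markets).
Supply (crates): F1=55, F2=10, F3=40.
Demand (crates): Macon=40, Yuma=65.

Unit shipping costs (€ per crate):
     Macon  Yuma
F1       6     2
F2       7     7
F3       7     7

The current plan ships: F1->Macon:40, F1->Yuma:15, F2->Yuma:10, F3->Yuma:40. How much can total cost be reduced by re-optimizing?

160

Current plan cost = 40·6 + 15·2 + 10·7 + 40·7 = €620.
Optimal plan:
  F1->Yuma: 55 crates
  F2->Macon: 10 crates
  F3->Macon: 30 crates
  F3->Yuma: 10 crates
Optimal cost = €460.
Saving = 620 − 460 = €160.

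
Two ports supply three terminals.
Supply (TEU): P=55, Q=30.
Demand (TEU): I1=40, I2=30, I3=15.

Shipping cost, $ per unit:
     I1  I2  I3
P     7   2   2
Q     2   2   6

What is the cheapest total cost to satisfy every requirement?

220

One minimum-cost allocation:
  P to I1: 10 × $7 = $70
  P to I2: 30 × $2 = $60
  P to I3: 15 × $2 = $30
  Q to I1: 30 × $2 = $60
Total = 70 + 60 + 30 + 60 = $220.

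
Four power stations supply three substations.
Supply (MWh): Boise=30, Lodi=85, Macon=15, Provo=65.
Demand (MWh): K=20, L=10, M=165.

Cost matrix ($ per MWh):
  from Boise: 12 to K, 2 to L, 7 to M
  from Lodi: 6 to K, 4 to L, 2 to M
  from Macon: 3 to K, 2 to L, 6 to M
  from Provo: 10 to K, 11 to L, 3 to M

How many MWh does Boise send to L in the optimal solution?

Optimal shipments:
  Boise→L: 10 MWh
  Boise→M: 20 MWh
  Lodi→K: 5 MWh
  Lodi→M: 80 MWh
  Macon→K: 15 MWh
  Provo→M: 65 MWh
Total cost = $590.
So Boise→L carries 10 MWh.

10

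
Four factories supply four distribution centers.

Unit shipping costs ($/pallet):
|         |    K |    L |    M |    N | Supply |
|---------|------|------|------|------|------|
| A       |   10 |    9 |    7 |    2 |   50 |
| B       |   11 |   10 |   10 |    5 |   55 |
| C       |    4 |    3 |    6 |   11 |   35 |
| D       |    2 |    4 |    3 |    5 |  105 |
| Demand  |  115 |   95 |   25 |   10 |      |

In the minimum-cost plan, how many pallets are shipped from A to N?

The minimum-cost plan:
  A to L: 15 × $9 = $135
  A to M: 25 × $7 = $175
  A to N: 10 × $2 = $20
  B to K: 10 × $11 = $110
  B to L: 45 × $10 = $450
  C to L: 35 × $3 = $105
  D to K: 105 × $2 = $210
Total cost = $1205.
So A→N carries 10 pallets.

10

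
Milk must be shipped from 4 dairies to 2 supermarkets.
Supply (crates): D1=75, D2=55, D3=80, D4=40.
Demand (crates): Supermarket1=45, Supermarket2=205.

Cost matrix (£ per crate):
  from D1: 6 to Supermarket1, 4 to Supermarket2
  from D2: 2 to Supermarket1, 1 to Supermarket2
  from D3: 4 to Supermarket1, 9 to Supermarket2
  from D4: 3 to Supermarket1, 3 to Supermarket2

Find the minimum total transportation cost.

970

A cheapest plan:
  D1→Supermarket2: 75 × £4 = £300
  D2→Supermarket2: 55 × £1 = £55
  D3→Supermarket1: 45 × £4 = £180
  D3→Supermarket2: 35 × £9 = £315
  D4→Supermarket2: 40 × £3 = £120
Total = 300 + 55 + 180 + 315 + 120 = £970.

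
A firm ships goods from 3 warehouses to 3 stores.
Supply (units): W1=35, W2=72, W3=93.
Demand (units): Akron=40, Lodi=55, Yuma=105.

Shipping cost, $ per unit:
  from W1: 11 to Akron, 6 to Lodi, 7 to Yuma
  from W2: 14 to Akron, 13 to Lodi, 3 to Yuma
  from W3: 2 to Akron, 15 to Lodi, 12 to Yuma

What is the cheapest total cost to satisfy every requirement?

1202

A cheapest plan:
  W1->Lodi: 35 units
  W2->Yuma: 72 units
  W3->Akron: 40 units
  W3->Lodi: 20 units
  W3->Yuma: 33 units
Total cost = $1202.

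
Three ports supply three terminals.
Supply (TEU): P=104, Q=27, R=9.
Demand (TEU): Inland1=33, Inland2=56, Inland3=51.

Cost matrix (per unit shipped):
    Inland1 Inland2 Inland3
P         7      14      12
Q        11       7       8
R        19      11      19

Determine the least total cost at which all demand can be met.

An optimal shipping plan:
  P–Inland1: 33 × 7 = 231
  P–Inland2: 20 × 14 = 280
  P–Inland3: 51 × 12 = 612
  Q–Inland2: 27 × 7 = 189
  R–Inland2: 9 × 11 = 99
Total = 231 + 280 + 612 + 189 + 99 = 1411.
(Supply check: P ships 104; Q ships 27; R ships 9.)

1411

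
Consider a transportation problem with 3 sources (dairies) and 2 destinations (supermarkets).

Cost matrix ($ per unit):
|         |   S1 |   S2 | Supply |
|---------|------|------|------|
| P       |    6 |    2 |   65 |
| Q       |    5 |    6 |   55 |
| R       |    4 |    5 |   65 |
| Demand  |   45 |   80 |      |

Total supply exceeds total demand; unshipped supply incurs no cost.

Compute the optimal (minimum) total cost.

385

One minimum-cost allocation:
  P→S2: 65 × $2 = $130
  R→S1: 45 × $4 = $180
  R→S2: 15 × $5 = $75
Total = 130 + 180 + 75 = $385.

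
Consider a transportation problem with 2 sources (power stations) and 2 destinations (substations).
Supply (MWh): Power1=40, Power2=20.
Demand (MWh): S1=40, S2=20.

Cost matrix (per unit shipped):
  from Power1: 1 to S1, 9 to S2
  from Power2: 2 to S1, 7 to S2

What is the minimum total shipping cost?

One minimum-cost allocation:
  Power1->S1: 40 × 1 = 40
  Power2->S2: 20 × 7 = 140
Total = 40 + 140 = 180.

180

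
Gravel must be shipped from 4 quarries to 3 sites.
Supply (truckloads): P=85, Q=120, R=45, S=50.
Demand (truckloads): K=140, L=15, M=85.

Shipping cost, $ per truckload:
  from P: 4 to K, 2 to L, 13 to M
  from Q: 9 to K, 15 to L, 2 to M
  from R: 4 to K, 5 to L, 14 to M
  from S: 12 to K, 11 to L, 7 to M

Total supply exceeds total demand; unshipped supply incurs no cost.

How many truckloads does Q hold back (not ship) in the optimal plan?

10

Minimum-cost shipments:
  P->K: 70 × $4 = $280
  P->L: 15 × $2 = $30
  Q->K: 25 × $9 = $225
  Q->M: 85 × $2 = $170
  R->K: 45 × $4 = $180
Total cost = $885.
Q ships 110 of its 120, leaving 10.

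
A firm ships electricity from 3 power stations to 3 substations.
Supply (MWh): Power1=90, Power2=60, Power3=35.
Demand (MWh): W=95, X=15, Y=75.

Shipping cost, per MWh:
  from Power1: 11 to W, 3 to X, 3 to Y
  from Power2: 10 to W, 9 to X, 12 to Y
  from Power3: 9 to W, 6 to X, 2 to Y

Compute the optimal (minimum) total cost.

1185

One minimum-cost allocation:
  Power1–X: 15 MWh
  Power1–Y: 75 MWh
  Power2–W: 60 MWh
  Power3–W: 35 MWh
Total cost = 1185.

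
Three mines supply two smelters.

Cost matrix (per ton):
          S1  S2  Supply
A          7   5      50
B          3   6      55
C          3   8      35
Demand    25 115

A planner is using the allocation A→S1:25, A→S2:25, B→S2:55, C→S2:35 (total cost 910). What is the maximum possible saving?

Current plan cost = 25·7 + 25·5 + 55·6 + 35·8 = 910.
Optimal plan:
  A to S2: 50 tons
  B to S2: 55 tons
  C to S1: 25 tons
  C to S2: 10 tons
Optimal cost = 735.
Saving = 910 − 735 = 175.

175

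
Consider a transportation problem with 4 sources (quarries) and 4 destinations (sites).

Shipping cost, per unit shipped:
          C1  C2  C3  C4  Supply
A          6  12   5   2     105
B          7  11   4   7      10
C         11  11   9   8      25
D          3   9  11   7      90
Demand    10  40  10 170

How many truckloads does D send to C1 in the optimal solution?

The minimum-cost plan:
  A→C4: 105 × 2 = 210
  B→C3: 10 × 4 = 40
  C→C4: 25 × 8 = 200
  D→C1: 10 × 3 = 30
  D→C2: 40 × 9 = 360
  D→C4: 40 × 7 = 280
Total cost = 1120.
So D→C1 carries 10 truckloads.

10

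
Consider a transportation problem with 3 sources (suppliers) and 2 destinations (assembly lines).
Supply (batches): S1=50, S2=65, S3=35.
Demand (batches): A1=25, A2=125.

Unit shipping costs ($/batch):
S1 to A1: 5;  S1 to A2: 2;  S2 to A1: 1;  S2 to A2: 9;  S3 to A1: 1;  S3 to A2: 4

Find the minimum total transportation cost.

A cheapest plan:
  S1 to A2: 50 × $2 = $100
  S2 to A1: 25 × $1 = $25
  S2 to A2: 40 × $9 = $360
  S3 to A2: 35 × $4 = $140
Total = 100 + 25 + 360 + 140 = $625.
(Supply check: S1 ships 50; S2 ships 65; S3 ships 35.)

625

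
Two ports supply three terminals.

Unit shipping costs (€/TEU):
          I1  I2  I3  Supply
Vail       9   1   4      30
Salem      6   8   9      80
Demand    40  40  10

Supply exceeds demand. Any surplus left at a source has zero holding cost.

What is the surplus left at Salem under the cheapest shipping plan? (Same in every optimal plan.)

Minimum-cost shipments:
  Vail→I2: 30 TEU
  Salem→I1: 40 TEU
  Salem→I2: 10 TEU
  Salem→I3: 10 TEU
Total cost = €440.
Salem ships 60 of its 80, leaving 20.

20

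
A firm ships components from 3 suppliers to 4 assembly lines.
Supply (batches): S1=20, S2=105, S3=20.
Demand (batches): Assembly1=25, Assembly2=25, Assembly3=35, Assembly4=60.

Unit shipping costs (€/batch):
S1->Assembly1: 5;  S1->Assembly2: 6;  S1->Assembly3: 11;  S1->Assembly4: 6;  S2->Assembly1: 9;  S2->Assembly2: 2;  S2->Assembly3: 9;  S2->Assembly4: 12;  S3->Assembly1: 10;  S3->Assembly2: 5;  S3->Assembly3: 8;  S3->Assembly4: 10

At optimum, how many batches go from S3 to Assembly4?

Solving gives:
  S1->Assembly4: 20 batches
  S2->Assembly1: 25 batches
  S2->Assembly2: 25 batches
  S2->Assembly3: 35 batches
  S2->Assembly4: 20 batches
  S3->Assembly4: 20 batches
Total cost = €1150.
So S3→Assembly4 carries 20 batches.

20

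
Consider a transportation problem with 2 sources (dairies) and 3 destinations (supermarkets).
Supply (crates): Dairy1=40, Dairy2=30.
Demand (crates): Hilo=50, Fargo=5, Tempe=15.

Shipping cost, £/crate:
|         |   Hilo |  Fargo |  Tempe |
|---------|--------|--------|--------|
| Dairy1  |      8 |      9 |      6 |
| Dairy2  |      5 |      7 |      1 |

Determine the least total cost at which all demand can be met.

A cheapest plan:
  Dairy1 to Hilo: 35 crates
  Dairy1 to Fargo: 5 crates
  Dairy2 to Hilo: 15 crates
  Dairy2 to Tempe: 15 crates
Total cost = £415.

415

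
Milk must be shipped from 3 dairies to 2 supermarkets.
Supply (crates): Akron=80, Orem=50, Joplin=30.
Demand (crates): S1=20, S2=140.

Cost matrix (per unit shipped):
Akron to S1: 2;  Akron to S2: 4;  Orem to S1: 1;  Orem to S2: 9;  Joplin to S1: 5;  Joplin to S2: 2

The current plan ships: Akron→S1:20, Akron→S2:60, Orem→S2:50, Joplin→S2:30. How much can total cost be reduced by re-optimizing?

120

Current plan cost = 20·2 + 60·4 + 50·9 + 30·2 = 790.
Optimal plan:
  Akron–S2: 80 × 4 = 320
  Orem–S1: 20 × 1 = 20
  Orem–S2: 30 × 9 = 270
  Joplin–S2: 30 × 2 = 60
Optimal cost = 670.
Saving = 790 − 670 = 120.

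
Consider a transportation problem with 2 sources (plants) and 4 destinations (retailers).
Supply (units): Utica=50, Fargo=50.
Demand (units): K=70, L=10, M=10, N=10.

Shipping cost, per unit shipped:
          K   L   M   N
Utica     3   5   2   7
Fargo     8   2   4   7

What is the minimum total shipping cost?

An optimal shipping plan:
  Utica to K: 50 × 3 = 150
  Fargo to K: 20 × 8 = 160
  Fargo to L: 10 × 2 = 20
  Fargo to M: 10 × 4 = 40
  Fargo to N: 10 × 7 = 70
Total = 150 + 160 + 20 + 40 + 70 = 440.
(Supply check: Utica ships 50; Fargo ships 50.)

440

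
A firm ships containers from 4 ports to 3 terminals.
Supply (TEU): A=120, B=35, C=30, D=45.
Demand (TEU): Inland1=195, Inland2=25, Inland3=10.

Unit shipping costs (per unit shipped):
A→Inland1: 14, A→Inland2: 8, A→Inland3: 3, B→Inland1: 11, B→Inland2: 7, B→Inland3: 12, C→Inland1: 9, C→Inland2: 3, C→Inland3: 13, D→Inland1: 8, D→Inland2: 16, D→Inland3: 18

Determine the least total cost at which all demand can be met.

A cheapest plan:
  A to Inland1: 85 × 14 = 1190
  A to Inland2: 25 × 8 = 200
  A to Inland3: 10 × 3 = 30
  B to Inland1: 35 × 11 = 385
  C to Inland1: 30 × 9 = 270
  D to Inland1: 45 × 8 = 360
Total = 1190 + 200 + 30 + 385 + 270 + 360 = 2435.

2435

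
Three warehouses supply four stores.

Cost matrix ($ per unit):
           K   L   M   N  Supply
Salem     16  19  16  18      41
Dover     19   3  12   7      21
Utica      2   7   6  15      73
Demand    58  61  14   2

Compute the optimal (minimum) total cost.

1019

One minimum-cost allocation:
  Salem→L: 25 units
  Salem→M: 14 units
  Salem→N: 2 units
  Dover→L: 21 units
  Utica→K: 58 units
  Utica→L: 15 units
Total cost = $1019.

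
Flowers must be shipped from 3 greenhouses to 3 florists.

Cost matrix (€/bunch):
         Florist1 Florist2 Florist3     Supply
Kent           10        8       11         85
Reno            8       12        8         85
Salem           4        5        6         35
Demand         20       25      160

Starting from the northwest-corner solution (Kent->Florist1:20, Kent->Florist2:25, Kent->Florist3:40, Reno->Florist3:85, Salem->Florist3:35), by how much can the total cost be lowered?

Current plan cost = 20·10 + 25·8 + 40·11 + 85·8 + 35·6 = €1730.
Optimal plan:
  Kent->Florist2: 25 bunches
  Kent->Florist3: 60 bunches
  Reno->Florist3: 85 bunches
  Salem->Florist1: 20 bunches
  Salem->Florist3: 15 bunches
Optimal cost = €1710.
Saving = 1730 − 1710 = €20.

20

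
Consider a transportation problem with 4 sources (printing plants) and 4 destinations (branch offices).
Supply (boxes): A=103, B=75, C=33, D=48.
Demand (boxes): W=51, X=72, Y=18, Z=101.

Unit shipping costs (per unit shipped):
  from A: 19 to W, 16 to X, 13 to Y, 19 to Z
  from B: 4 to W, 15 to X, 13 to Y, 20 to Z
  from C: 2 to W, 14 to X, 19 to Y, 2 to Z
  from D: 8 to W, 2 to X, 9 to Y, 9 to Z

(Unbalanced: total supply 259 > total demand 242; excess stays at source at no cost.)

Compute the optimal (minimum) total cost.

2252

A cheapest plan:
  A–Y: 18 boxes
  A–Z: 68 boxes
  B–W: 51 boxes
  B–X: 24 boxes
  C–Z: 33 boxes
  D–X: 48 boxes
Total cost = 2252.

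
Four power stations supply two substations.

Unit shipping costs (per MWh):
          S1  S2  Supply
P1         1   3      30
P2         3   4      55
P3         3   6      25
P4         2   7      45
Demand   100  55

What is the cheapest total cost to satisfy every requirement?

Optimal allocation:
  P1–S1: 30 × 1 = 30
  P2–S2: 55 × 4 = 220
  P3–S1: 25 × 3 = 75
  P4–S1: 45 × 2 = 90
Total = 30 + 220 + 75 + 90 = 415.

415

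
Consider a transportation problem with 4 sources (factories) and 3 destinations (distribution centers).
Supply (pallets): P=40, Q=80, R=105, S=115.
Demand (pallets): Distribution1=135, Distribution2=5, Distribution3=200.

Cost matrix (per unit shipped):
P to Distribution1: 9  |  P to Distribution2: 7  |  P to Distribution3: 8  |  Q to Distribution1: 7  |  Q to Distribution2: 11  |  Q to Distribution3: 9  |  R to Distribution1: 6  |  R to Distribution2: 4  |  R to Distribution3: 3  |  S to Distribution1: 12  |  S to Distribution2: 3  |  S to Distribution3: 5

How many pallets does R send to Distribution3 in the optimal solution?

Solving gives:
  P->Distribution1: 40 × 9 = 360
  Q->Distribution1: 80 × 7 = 560
  R->Distribution1: 15 × 6 = 90
  R->Distribution3: 90 × 3 = 270
  S->Distribution2: 5 × 3 = 15
  S->Distribution3: 110 × 5 = 550
Total cost = 1845.
So R→Distribution3 carries 90 pallets.

90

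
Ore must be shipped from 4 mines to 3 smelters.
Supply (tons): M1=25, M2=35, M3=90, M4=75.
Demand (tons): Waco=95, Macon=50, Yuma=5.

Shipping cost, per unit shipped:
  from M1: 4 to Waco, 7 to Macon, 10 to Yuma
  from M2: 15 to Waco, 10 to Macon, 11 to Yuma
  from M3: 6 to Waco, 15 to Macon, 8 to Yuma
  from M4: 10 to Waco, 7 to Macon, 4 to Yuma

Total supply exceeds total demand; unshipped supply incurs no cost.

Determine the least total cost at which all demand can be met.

One minimum-cost allocation:
  M1->Waco: 25 × 4 = 100
  M3->Waco: 70 × 6 = 420
  M4->Macon: 50 × 7 = 350
  M4->Yuma: 5 × 4 = 20
Total = 100 + 420 + 350 + 20 = 890.

890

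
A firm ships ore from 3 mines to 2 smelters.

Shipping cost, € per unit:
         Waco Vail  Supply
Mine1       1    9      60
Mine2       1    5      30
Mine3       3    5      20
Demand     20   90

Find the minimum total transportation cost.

630

One minimum-cost allocation:
  Mine1->Waco: 20 × €1 = €20
  Mine1->Vail: 40 × €9 = €360
  Mine2->Vail: 30 × €5 = €150
  Mine3->Vail: 20 × €5 = €100
Total = 20 + 360 + 150 + 100 = €630.
(Supply check: Mine1 ships 60; Mine2 ships 30; Mine3 ships 20.)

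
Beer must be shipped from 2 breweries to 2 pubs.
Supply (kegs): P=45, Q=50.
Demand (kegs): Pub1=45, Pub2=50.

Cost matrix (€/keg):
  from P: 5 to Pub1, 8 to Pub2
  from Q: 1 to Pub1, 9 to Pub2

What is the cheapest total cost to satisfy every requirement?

450

A cheapest plan:
  P–Pub2: 45 × €8 = €360
  Q–Pub1: 45 × €1 = €45
  Q–Pub2: 5 × €9 = €45
Total = 360 + 45 + 45 = €450.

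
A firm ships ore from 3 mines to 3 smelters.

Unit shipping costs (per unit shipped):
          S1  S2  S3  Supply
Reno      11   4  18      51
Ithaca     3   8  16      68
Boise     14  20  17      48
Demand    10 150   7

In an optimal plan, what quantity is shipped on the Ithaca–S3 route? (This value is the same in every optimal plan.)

0

The minimum-cost plan:
  Reno to S2: 51 × 4 = 204
  Ithaca to S2: 68 × 8 = 544
  Boise to S1: 10 × 14 = 140
  Boise to S2: 31 × 20 = 620
  Boise to S3: 7 × 17 = 119
Total cost = 1627.
The route Ithaca→S3 is not used.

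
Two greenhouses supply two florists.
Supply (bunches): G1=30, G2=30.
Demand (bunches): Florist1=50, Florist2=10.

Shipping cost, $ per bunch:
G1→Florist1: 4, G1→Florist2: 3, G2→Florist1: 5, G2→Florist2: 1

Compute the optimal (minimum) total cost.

230

A cheapest plan:
  G1->Florist1: 30 bunches
  G2->Florist1: 20 bunches
  G2->Florist2: 10 bunches
Total cost = $230.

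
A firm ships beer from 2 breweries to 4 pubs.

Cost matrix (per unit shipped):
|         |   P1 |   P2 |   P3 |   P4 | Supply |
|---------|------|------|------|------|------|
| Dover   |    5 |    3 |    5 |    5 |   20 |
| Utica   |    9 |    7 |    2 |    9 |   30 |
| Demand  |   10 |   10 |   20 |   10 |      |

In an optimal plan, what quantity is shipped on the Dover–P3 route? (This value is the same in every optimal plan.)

0

The minimum-cost plan:
  Dover→P1: 10 × 5 = 50
  Dover→P2: 10 × 3 = 30
  Utica→P3: 20 × 2 = 40
  Utica→P4: 10 × 9 = 90
Total cost = 210.
The route Dover→P3 is not used.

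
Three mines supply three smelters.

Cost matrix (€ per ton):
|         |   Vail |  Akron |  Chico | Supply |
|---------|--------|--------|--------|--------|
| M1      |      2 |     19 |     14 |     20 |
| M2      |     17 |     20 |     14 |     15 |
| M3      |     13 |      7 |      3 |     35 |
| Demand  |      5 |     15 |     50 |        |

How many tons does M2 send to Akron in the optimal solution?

Optimal shipments:
  M1→Vail: 5 × €2 = €10
  M1→Chico: 15 × €14 = €210
  M2→Chico: 15 × €14 = €210
  M3→Akron: 15 × €7 = €105
  M3→Chico: 20 × €3 = €60
Total cost = €595.
The route M2→Akron is not used.

0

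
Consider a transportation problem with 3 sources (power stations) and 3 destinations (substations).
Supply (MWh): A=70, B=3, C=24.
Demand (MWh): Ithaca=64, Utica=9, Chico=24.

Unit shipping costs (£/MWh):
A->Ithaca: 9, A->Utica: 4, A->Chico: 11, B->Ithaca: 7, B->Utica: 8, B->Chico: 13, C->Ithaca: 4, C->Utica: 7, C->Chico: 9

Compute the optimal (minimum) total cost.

750

A cheapest plan:
  A to Ithaca: 37 × £9 = £333
  A to Utica: 9 × £4 = £36
  A to Chico: 24 × £11 = £264
  B to Ithaca: 3 × £7 = £21
  C to Ithaca: 24 × £4 = £96
Total = 333 + 36 + 264 + 21 + 96 = £750.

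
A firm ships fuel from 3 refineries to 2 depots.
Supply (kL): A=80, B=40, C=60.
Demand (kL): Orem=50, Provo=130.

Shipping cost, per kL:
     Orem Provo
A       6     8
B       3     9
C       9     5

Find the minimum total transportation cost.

1040

An optimal shipping plan:
  A–Orem: 10 × 6 = 60
  A–Provo: 70 × 8 = 560
  B–Orem: 40 × 3 = 120
  C–Provo: 60 × 5 = 300
Total = 60 + 560 + 120 + 300 = 1040.
(Supply check: A ships 80; B ships 40; C ships 60.)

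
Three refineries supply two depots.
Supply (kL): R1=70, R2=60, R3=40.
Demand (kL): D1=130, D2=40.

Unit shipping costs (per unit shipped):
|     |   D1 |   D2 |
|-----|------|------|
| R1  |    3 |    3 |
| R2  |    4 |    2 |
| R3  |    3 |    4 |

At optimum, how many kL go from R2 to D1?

20

Solving gives:
  R1 to D1: 70 kL
  R2 to D1: 20 kL
  R2 to D2: 40 kL
  R3 to D1: 40 kL
Total cost = 490.
So R2→D1 carries 20 kL.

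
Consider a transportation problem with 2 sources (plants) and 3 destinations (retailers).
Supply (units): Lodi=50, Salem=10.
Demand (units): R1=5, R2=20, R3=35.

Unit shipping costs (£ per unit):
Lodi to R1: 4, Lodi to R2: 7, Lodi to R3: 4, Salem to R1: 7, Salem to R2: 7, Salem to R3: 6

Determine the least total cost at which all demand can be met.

Optimal allocation:
  Lodi–R1: 5 × £4 = £20
  Lodi–R2: 10 × £7 = £70
  Lodi–R3: 35 × £4 = £140
  Salem–R2: 10 × £7 = £70
Total = 20 + 70 + 140 + 70 = £300.
(Supply check: Lodi ships 50; Salem ships 10.)

300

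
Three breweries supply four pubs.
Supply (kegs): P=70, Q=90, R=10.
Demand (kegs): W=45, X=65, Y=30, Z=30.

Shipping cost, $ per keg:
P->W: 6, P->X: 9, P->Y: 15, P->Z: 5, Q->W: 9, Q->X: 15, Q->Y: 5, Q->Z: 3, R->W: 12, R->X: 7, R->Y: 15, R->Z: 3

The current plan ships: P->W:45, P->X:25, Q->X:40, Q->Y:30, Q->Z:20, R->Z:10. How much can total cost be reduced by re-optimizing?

170

Current plan cost = 45·6 + 25·9 + 40·15 + 30·5 + 20·3 + 10·3 = $1335.
Optimal plan:
  P–W: 15 kegs
  P–X: 55 kegs
  Q–W: 30 kegs
  Q–Y: 30 kegs
  Q–Z: 30 kegs
  R–X: 10 kegs
Optimal cost = $1165.
Saving = 1335 − 1165 = $170.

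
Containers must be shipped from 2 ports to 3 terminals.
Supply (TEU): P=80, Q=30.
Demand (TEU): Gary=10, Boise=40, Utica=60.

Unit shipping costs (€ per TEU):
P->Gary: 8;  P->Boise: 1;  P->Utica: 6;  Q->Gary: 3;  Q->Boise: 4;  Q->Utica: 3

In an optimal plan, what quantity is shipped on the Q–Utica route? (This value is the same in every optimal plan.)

20

Optimal shipments:
  P→Boise: 40 × €1 = €40
  P→Utica: 40 × €6 = €240
  Q→Gary: 10 × €3 = €30
  Q→Utica: 20 × €3 = €60
Total cost = €370.
So Q→Utica carries 20 TEU.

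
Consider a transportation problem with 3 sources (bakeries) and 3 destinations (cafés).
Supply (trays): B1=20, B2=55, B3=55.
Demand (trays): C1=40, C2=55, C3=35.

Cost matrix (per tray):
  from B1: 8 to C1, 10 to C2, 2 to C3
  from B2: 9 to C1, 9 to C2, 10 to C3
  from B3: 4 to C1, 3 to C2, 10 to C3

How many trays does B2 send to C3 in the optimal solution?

15

The minimum-cost plan:
  B1 to C3: 20 × 2 = 40
  B2 to C1: 40 × 9 = 360
  B2 to C3: 15 × 10 = 150
  B3 to C2: 55 × 3 = 165
Total cost = 715.
So B2→C3 carries 15 trays.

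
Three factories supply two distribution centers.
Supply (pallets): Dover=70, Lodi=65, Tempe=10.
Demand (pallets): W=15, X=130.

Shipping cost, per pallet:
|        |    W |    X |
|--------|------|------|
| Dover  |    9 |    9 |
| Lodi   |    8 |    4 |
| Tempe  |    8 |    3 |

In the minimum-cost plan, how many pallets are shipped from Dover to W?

15

Optimal shipments:
  Dover–W: 15 × 9 = 135
  Dover–X: 55 × 9 = 495
  Lodi–X: 65 × 4 = 260
  Tempe–X: 10 × 3 = 30
Total cost = 920.
So Dover→W carries 15 pallets.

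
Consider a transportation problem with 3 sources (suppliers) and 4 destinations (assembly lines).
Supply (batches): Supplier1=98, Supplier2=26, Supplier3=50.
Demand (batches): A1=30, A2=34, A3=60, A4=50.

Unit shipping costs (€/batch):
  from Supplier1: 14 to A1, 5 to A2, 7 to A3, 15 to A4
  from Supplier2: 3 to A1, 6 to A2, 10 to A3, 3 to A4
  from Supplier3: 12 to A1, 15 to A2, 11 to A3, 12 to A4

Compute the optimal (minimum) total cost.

A cheapest plan:
  Supplier1–A1: 4 × €14 = €56
  Supplier1–A2: 34 × €5 = €170
  Supplier1–A3: 60 × €7 = €420
  Supplier2–A4: 26 × €3 = €78
  Supplier3–A1: 26 × €12 = €312
  Supplier3–A4: 24 × €12 = €288
Total = 56 + 170 + 420 + 78 + 312 + 288 = €1324.
(Supply check: Supplier1 ships 98; Supplier2 ships 26; Supplier3 ships 50.)

1324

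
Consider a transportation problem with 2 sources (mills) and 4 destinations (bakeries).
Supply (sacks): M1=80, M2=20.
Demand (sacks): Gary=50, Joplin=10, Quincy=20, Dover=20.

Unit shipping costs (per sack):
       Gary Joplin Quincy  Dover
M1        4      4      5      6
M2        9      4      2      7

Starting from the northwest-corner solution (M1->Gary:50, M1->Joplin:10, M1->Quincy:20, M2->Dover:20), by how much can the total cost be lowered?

Current plan cost = 50·4 + 10·4 + 20·5 + 20·7 = 480.
Optimal plan:
  M1->Gary: 50 × 4 = 200
  M1->Joplin: 10 × 4 = 40
  M1->Dover: 20 × 6 = 120
  M2->Quincy: 20 × 2 = 40
Optimal cost = 400.
Saving = 480 − 400 = 80.

80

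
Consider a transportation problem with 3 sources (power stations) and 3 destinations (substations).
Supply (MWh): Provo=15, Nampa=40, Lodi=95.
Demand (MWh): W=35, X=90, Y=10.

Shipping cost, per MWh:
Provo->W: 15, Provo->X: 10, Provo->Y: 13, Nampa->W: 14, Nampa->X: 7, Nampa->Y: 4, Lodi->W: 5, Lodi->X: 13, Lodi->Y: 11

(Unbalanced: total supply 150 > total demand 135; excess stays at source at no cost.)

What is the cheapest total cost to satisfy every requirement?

Optimal allocation:
  Provo->X: 15 MWh
  Nampa->X: 30 MWh
  Nampa->Y: 10 MWh
  Lodi->W: 35 MWh
  Lodi->X: 45 MWh
Total cost = 1160.

1160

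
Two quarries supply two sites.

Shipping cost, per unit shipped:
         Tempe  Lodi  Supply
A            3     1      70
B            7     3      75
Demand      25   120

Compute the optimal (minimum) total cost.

One minimum-cost allocation:
  A to Tempe: 25 × 3 = 75
  A to Lodi: 45 × 1 = 45
  B to Lodi: 75 × 3 = 225
Total = 75 + 45 + 225 = 345.
(Supply check: A ships 70; B ships 75.)

345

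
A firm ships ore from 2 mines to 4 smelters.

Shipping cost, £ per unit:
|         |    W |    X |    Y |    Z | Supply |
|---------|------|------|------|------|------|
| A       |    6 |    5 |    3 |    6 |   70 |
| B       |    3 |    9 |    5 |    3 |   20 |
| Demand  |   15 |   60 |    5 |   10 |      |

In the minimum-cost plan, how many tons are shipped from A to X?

Solving gives:
  A to W: 5 × £6 = £30
  A to X: 60 × £5 = £300
  A to Y: 5 × £3 = £15
  B to W: 10 × £3 = £30
  B to Z: 10 × £3 = £30
Total cost = £405.
So A→X carries 60 tons.

60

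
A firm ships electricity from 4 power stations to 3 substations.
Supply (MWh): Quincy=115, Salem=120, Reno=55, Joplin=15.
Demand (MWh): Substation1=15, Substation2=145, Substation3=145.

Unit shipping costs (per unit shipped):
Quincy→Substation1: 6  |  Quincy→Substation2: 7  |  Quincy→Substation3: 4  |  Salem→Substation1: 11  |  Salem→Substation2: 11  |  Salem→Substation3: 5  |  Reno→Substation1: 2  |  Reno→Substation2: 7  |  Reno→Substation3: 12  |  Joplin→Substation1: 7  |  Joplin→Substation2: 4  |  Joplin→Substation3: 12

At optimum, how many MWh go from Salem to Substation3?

120

The minimum-cost plan:
  Quincy->Substation2: 90 × 7 = 630
  Quincy->Substation3: 25 × 4 = 100
  Salem->Substation3: 120 × 5 = 600
  Reno->Substation1: 15 × 2 = 30
  Reno->Substation2: 40 × 7 = 280
  Joplin->Substation2: 15 × 4 = 60
Total cost = 1700.
So Salem→Substation3 carries 120 MWh.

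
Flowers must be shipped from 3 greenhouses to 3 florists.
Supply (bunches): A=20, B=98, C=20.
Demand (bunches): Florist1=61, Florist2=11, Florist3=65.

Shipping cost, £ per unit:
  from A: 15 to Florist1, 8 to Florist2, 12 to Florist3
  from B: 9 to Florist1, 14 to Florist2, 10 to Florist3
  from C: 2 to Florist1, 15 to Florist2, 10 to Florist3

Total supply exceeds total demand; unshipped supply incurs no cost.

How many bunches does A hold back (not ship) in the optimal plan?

Minimum-cost shipments:
  A–Florist2: 11 × £8 = £88
  A–Florist3: 8 × £12 = £96
  B–Florist1: 41 × £9 = £369
  B–Florist3: 57 × £10 = £570
  C–Florist1: 20 × £2 = £40
Total cost = £1163.
A ships 19 of its 20, leaving 1.

1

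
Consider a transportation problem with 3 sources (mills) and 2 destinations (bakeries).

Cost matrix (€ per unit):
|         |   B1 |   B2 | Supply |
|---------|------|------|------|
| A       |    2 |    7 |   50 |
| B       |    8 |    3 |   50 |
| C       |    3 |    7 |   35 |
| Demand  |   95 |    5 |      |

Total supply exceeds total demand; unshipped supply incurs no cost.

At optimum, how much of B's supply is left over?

Minimum-cost shipments:
  A->B1: 50 × €2 = €100
  B->B1: 10 × €8 = €80
  B->B2: 5 × €3 = €15
  C->B1: 35 × €3 = €105
Total cost = €300.
B ships 15 of its 50, leaving 35.

35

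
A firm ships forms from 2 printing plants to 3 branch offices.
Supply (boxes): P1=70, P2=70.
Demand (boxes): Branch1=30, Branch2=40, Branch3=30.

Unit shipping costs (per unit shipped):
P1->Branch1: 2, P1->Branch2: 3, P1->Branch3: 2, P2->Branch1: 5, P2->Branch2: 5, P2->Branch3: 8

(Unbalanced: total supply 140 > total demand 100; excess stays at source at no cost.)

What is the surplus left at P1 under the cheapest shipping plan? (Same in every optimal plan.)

Minimum-cost shipments:
  P1 to Branch1: 30 × 2 = 60
  P1 to Branch2: 10 × 3 = 30
  P1 to Branch3: 30 × 2 = 60
  P2 to Branch2: 30 × 5 = 150
Total cost = 300.
P1 ships 70 of its 70, leaving 0.

0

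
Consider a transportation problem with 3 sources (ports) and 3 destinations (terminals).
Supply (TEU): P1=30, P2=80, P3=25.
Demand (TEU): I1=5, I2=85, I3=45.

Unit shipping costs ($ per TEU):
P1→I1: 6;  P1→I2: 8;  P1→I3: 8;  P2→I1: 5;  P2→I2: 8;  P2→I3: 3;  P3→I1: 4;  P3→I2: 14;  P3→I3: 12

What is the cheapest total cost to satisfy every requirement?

955

One minimum-cost allocation:
  P1–I2: 30 × $8 = $240
  P2–I2: 35 × $8 = $280
  P2–I3: 45 × $3 = $135
  P3–I1: 5 × $4 = $20
  P3–I2: 20 × $14 = $280
Total = 240 + 280 + 135 + 20 + 280 = $955.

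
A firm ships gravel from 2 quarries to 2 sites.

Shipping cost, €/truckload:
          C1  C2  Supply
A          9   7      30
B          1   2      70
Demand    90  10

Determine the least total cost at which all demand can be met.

320

A cheapest plan:
  A->C1: 20 × €9 = €180
  A->C2: 10 × €7 = €70
  B->C1: 70 × €1 = €70
Total = 180 + 70 + 70 = €320.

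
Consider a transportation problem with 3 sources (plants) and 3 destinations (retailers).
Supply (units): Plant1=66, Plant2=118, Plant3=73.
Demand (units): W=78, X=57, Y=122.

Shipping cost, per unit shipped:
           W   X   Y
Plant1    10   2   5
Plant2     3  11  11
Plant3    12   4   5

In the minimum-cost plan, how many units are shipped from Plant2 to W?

Optimal shipments:
  Plant1 to X: 57 units
  Plant1 to Y: 9 units
  Plant2 to W: 78 units
  Plant2 to Y: 40 units
  Plant3 to Y: 73 units
Total cost = 1198.
So Plant2→W carries 78 units.

78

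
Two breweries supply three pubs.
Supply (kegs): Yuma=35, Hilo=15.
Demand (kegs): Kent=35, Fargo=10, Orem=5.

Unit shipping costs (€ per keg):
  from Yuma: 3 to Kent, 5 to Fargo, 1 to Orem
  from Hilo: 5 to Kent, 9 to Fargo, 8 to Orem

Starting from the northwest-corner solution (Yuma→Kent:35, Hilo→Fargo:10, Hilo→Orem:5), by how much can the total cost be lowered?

Current plan cost = 35·3 + 10·9 + 5·8 = €235.
Optimal plan:
  Yuma->Kent: 20 × €3 = €60
  Yuma->Fargo: 10 × €5 = €50
  Yuma->Orem: 5 × €1 = €5
  Hilo->Kent: 15 × €5 = €75
Optimal cost = €190.
Saving = 235 − 190 = €45.

45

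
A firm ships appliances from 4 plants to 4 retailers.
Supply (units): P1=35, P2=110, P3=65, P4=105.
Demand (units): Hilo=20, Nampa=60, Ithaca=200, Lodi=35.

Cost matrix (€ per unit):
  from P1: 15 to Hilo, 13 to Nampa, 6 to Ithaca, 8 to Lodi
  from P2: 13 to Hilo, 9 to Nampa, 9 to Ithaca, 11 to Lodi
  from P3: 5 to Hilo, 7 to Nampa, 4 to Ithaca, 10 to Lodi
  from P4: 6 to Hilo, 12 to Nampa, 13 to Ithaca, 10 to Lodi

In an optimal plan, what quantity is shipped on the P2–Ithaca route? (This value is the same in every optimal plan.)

Solving gives:
  P1->Ithaca: 35 units
  P2->Nampa: 10 units
  P2->Ithaca: 100 units
  P3->Ithaca: 65 units
  P4->Hilo: 20 units
  P4->Nampa: 50 units
  P4->Lodi: 35 units
Total cost = €2530.
So P2→Ithaca carries 100 units.

100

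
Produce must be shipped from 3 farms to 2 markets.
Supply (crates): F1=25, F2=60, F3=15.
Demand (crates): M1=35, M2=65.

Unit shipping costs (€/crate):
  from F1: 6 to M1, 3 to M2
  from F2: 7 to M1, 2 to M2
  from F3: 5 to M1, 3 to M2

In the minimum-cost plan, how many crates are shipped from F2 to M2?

60

Solving gives:
  F1–M1: 20 crates
  F1–M2: 5 crates
  F2–M2: 60 crates
  F3–M1: 15 crates
Total cost = €330.
So F2→M2 carries 60 crates.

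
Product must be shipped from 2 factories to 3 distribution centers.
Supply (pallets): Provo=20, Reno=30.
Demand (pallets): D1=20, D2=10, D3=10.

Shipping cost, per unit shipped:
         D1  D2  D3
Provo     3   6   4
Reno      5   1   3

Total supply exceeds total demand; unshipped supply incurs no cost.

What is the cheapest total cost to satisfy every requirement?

100

Optimal allocation:
  Provo->D1: 20 pallets
  Reno->D2: 10 pallets
  Reno->D3: 10 pallets
Total cost = 100.
(Supply check: Provo ships 20; Reno ships 20.)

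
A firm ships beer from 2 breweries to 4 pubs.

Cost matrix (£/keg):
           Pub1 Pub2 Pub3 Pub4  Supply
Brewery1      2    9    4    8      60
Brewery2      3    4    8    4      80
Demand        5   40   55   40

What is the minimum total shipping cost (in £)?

One minimum-cost allocation:
  Brewery1–Pub1: 5 × £2 = £10
  Brewery1–Pub3: 55 × £4 = £220
  Brewery2–Pub2: 40 × £4 = £160
  Brewery2–Pub4: 40 × £4 = £160
Total = 10 + 220 + 160 + 160 = £550.

550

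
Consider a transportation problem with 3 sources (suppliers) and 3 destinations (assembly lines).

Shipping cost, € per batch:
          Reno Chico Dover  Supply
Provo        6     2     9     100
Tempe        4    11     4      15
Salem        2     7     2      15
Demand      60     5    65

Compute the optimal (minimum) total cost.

A cheapest plan:
  Provo→Reno: 60 batches
  Provo→Chico: 5 batches
  Provo→Dover: 35 batches
  Tempe→Dover: 15 batches
  Salem→Dover: 15 batches
Total cost = €775.

775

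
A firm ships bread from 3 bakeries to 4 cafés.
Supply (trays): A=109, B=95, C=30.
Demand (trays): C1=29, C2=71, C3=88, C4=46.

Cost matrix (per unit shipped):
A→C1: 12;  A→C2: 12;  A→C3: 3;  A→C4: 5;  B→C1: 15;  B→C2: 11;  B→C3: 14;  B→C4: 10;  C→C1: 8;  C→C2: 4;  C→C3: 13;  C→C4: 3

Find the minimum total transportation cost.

An optimal shipping plan:
  A→C3: 88 × 3 = 264
  A→C4: 21 × 5 = 105
  B→C1: 29 × 15 = 435
  B→C2: 66 × 11 = 726
  C→C2: 5 × 4 = 20
  C→C4: 25 × 3 = 75
Total = 264 + 105 + 435 + 726 + 20 + 75 = 1625.
(Supply check: A ships 109; B ships 95; C ships 30.)

1625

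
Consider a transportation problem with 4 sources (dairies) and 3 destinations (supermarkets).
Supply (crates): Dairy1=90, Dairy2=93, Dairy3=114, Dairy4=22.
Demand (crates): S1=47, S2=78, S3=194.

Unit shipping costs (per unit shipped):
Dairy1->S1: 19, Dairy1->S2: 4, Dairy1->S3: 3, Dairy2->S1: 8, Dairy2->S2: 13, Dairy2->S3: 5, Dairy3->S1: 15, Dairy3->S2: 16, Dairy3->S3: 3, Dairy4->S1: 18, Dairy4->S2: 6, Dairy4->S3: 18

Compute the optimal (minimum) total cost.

Optimal allocation:
  Dairy1→S2: 56 × 4 = 224
  Dairy1→S3: 34 × 3 = 102
  Dairy2→S1: 47 × 8 = 376
  Dairy2→S3: 46 × 5 = 230
  Dairy3→S3: 114 × 3 = 342
  Dairy4→S2: 22 × 6 = 132
Total = 224 + 102 + 376 + 230 + 342 + 132 = 1406.
(Supply check: Dairy1 ships 90; Dairy2 ships 93; Dairy3 ships 114; Dairy4 ships 22.)

1406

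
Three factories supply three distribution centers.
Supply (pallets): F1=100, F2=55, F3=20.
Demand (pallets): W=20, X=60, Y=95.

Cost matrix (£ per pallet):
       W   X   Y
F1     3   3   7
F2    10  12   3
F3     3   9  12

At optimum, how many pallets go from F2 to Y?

Solving gives:
  F1–X: 60 × £3 = £180
  F1–Y: 40 × £7 = £280
  F2–Y: 55 × £3 = £165
  F3–W: 20 × £3 = £60
Total cost = £685.
So F2→Y carries 55 pallets.

55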